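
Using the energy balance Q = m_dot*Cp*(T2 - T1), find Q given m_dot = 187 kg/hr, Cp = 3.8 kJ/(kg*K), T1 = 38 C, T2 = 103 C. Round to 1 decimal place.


Q = m_dot * Cp * (T2 - T1)
Q = 187 * 3.8 * (103 - 38)
Q = 187 * 3.8 * 65
Q = 46189.0 kJ/hr


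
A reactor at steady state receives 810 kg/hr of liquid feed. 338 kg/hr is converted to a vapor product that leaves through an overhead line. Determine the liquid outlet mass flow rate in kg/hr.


Steady-state mass balance on the main outlet: F_out = F_in - F_removed
F_out = 810 - 338
F_out = 472 kg/hr


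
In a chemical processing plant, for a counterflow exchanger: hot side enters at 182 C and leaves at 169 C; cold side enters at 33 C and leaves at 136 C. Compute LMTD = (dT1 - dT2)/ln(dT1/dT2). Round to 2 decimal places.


dT1 = Th_in - Tc_out = 182 - 136 = 46
dT2 = Th_out - Tc_in = 169 - 33 = 136
LMTD = (dT1 - dT2) / ln(dT1/dT2)
LMTD = (46 - 136) / ln(46/136)
LMTD = 83.02 K


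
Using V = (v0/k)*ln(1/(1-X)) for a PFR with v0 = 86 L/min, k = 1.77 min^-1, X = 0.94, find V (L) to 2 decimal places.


V = (v0/k) * ln(1/(1-X))
V = (86/1.77) * ln(1/(1-0.94))
V = 48.587571 * ln(16.666667)
V = 48.587571 * 2.813411
V = 136.70 L


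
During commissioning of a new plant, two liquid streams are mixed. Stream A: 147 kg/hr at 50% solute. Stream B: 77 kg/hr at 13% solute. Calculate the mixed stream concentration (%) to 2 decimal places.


Mass balance on solute: F1*x1 + F2*x2 = F3*x3
F3 = F1 + F2 = 147 + 77 = 224 kg/hr
x3 = (F1*x1 + F2*x2)/F3
x3 = (147*0.5 + 77*0.13) / 224
x3 = 37.28%


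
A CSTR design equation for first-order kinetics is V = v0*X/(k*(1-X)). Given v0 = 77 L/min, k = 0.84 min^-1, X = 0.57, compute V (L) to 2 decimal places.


V = v0 * X / (k * (1 - X))
V = 77 * 0.57 / (0.84 * (1 - 0.57))
V = 43.89 / (0.84 * 0.43)
V = 43.89 / 0.3612
V = 121.51 L


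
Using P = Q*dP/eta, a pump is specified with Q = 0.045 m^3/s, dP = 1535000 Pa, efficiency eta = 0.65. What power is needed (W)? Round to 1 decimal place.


P = Q * dP / eta
P = 0.045 * 1535000 / 0.65
P = 69075.0 / 0.65
P = 106269.2 W


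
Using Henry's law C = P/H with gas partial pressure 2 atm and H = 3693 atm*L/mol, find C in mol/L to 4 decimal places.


C = P / H
C = 2 / 3693
C = 0.0005 mol/L


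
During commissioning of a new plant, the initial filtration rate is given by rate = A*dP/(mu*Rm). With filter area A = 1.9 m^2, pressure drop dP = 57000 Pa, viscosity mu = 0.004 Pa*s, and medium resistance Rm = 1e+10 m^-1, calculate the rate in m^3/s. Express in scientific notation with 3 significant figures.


rate = A * dP / (mu * Rm)
rate = 1.9 * 57000 / (0.004 * 1e+10)
rate = 108300.0 / 4.000e+07
rate = 2.71e-03 m^3/s


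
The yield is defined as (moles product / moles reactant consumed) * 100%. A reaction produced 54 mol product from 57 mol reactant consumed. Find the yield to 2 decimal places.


Yield = (moles product / moles consumed) * 100%
Yield = (54 / 57) * 100
Yield = 0.9474 * 100
Yield = 94.74%


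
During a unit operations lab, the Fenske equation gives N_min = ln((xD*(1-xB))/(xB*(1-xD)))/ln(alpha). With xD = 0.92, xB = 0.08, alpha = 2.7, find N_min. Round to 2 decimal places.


N_min = ln((xD*(1-xB))/(xB*(1-xD))) / ln(alpha)
Numerator inside ln: 0.8464 / 0.0064 = 132.25
ln(132.25) = 4.884694
ln(alpha) = ln(2.7) = 0.993252
N_min = 4.884694 / 0.993252 = 4.92


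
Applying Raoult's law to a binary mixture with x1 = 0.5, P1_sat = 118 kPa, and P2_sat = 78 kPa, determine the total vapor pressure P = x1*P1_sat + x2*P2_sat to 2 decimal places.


P = x1*P1_sat + x2*P2_sat
x2 = 1 - x1 = 1 - 0.5 = 0.5
P = 0.5*118 + 0.5*78
P = 59.0 + 39.0
P = 98.00 kPa


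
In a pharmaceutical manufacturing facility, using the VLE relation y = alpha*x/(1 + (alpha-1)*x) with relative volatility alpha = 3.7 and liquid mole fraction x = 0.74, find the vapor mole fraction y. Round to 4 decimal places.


y = alpha*x / (1 + (alpha-1)*x)
y = 3.7*0.74 / (1 + (3.7-1)*0.74)
y = 2.738 / (1 + 1.998)
y = 2.738 / 2.998
y = 0.9133


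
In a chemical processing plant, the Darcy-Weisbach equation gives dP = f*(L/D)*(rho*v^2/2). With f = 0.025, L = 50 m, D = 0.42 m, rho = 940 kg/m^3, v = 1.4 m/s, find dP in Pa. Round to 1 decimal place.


dP = f * (L/D) * (rho*v^2/2)
dP = 0.025 * (50/0.42) * (940*1.4^2/2)
L/D = 119.04761905
rho*v^2/2 = 940*1.96/2 = 921.2
dP = 0.025 * 119.04761905 * 921.2
dP = 2741.7 Pa


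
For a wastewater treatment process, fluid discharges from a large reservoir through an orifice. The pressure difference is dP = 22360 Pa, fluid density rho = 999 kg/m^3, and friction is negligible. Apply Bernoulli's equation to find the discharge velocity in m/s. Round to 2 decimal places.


v = sqrt(2*dP/rho)
v = sqrt(2*22360/999)
v = sqrt(44.764765)
v = 6.69 m/s


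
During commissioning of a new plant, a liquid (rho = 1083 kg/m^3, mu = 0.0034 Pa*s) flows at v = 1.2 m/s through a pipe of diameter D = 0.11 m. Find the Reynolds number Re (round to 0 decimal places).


Re = rho * v * D / mu
Re = 1083 * 1.2 * 0.11 / 0.0034
Re = 142.956 / 0.0034
Re = 42046


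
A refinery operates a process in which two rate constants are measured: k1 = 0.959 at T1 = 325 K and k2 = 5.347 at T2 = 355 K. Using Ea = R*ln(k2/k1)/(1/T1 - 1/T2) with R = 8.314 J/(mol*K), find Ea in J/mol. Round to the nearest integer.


Ea = R * ln(k2/k1) / (1/T1 - 1/T2)
ln(k2/k1) = ln(5.347/0.959) = 1.7183999
1/T1 - 1/T2 = 1/325 - 1/355 = 0.000260021668
Ea = 8.314 * 1.7183999 / 0.000260021668
Ea = 54945 J/mol


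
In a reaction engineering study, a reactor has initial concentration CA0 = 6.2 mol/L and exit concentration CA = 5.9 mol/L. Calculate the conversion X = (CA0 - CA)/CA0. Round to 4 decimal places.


X = (CA0 - CA) / CA0
X = (6.2 - 5.9) / 6.2
X = 0.3 / 6.2
X = 0.0484


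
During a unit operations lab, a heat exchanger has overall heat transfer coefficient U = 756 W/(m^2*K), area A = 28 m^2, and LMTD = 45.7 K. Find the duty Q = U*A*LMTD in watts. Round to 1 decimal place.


Q = U * A * LMTD
Q = 756 * 28 * 45.7
Q = 967377.6 W


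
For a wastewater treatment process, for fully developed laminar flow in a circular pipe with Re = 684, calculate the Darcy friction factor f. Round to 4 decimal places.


f = 64 / Re
f = 64 / 684
f = 0.0936


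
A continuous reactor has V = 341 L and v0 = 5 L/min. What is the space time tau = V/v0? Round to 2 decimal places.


tau = V / v0
tau = 341 / 5
tau = 68.20 min


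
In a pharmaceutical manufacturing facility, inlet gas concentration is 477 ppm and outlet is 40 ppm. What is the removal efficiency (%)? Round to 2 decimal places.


Efficiency = (G_in - G_out) / G_in * 100%
Efficiency = (477 - 40) / 477 * 100
Efficiency = 437 / 477 * 100
Efficiency = 91.61%


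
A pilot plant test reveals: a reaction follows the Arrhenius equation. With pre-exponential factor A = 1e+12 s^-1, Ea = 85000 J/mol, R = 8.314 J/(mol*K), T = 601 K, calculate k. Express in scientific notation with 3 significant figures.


k = A * exp(-Ea/(R*T))
k = 1e+12 * exp(-85000 / (8.314 * 601))
k = 1e+12 * exp(-17.01118)
k = 4.09e+04


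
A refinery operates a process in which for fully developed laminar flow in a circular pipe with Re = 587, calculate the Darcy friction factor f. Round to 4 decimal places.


f = 64 / Re
f = 64 / 587
f = 0.1090


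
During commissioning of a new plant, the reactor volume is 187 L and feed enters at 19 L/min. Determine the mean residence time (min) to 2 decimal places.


tau = V / v0
tau = 187 / 19
tau = 9.84 min


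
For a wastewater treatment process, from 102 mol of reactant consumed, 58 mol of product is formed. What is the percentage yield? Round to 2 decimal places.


Yield = (moles product / moles consumed) * 100%
Yield = (58 / 102) * 100
Yield = 0.5686 * 100
Yield = 56.86%


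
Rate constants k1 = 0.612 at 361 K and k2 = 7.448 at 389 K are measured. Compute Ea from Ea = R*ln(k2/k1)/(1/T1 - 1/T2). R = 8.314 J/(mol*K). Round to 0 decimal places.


Ea = R * ln(k2/k1) / (1/T1 - 1/T2)
ln(k2/k1) = ln(7.448/0.612) = 2.4989685
1/T1 - 1/T2 = 1/361 - 1/389 = 0.000199389015
Ea = 8.314 * 2.4989685 / 0.000199389015
Ea = 104200 J/mol


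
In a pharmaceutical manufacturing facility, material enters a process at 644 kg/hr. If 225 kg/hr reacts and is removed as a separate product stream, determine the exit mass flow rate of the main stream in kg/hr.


Steady-state mass balance on the main outlet: F_out = F_in - F_removed
F_out = 644 - 225
F_out = 419 kg/hr


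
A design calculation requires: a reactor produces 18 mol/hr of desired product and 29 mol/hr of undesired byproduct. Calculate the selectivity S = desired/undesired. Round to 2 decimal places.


S = desired product rate / undesired product rate
S = 18 / 29
S = 0.62


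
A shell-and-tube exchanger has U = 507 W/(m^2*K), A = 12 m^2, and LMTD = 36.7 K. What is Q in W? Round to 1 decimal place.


Q = U * A * LMTD
Q = 507 * 12 * 36.7
Q = 223282.8 W


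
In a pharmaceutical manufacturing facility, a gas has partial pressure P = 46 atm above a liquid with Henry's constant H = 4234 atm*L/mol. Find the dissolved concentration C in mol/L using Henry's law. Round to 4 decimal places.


C = P / H
C = 46 / 4234
C = 0.0109 mol/L


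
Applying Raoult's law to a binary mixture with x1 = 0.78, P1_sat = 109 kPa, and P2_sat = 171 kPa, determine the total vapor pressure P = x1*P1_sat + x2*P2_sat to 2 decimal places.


P = x1*P1_sat + x2*P2_sat
x2 = 1 - x1 = 1 - 0.78 = 0.22
P = 0.78*109 + 0.22*171
P = 85.02 + 37.62
P = 122.64 kPa


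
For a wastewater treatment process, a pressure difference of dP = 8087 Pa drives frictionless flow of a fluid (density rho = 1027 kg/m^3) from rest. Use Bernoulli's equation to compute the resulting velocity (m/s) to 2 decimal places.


v = sqrt(2*dP/rho)
v = sqrt(2*8087/1027)
v = sqrt(15.748783)
v = 3.97 m/s


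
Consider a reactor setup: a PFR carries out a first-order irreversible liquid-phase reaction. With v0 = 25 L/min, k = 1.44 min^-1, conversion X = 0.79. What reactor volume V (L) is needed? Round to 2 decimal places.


V = (v0/k) * ln(1/(1-X))
V = (25/1.44) * ln(1/(1-0.79))
V = 17.361111 * ln(4.761905)
V = 17.361111 * 1.560648
V = 27.09 L


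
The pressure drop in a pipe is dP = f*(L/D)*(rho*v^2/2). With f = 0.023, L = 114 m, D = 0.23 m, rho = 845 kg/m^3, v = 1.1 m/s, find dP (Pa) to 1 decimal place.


dP = f * (L/D) * (rho*v^2/2)
dP = 0.023 * (114/0.23) * (845*1.1^2/2)
L/D = 495.65217391
rho*v^2/2 = 845*1.21/2 = 511.225
dP = 0.023 * 495.65217391 * 511.225
dP = 5828.0 Pa


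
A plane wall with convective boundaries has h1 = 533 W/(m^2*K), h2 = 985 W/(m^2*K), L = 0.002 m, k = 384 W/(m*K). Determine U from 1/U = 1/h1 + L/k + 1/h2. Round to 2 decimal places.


1/U = 1/h1 + L/k + 1/h2
1/U = 1/533 + 0.002/384 + 1/985
1/U = 0.0018761726 + 5.2083e-06 + 0.0010152284
1/U = 0.0028966093
U = 345.23 W/(m^2*K)


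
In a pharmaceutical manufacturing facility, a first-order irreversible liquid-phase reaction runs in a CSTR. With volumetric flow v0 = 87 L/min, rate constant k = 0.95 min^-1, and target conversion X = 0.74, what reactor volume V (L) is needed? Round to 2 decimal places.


V = v0 * X / (k * (1 - X))
V = 87 * 0.74 / (0.95 * (1 - 0.74))
V = 64.38 / (0.95 * 0.26)
V = 64.38 / 0.247
V = 260.65 L


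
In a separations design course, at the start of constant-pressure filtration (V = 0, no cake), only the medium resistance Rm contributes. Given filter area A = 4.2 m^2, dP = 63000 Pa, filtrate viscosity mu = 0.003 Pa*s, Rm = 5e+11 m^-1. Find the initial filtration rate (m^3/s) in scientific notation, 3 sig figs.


rate = A * dP / (mu * Rm)
rate = 4.2 * 63000 / (0.003 * 5e+11)
rate = 264600.0 / 1.500e+09
rate = 1.76e-04 m^3/s


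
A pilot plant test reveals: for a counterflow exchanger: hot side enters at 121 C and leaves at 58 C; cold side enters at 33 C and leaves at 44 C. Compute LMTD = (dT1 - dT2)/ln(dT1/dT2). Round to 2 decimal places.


dT1 = Th_in - Tc_out = 121 - 44 = 77
dT2 = Th_out - Tc_in = 58 - 33 = 25
LMTD = (dT1 - dT2) / ln(dT1/dT2)
LMTD = (77 - 25) / ln(77/25)
LMTD = 46.23 K


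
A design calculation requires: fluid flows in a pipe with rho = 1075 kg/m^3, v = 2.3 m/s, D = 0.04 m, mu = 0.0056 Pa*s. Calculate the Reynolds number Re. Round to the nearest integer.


Re = rho * v * D / mu
Re = 1075 * 2.3 * 0.04 / 0.0056
Re = 98.9 / 0.0056
Re = 17661


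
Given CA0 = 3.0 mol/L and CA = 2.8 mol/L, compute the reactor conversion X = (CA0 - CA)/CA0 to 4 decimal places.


X = (CA0 - CA) / CA0
X = (3.0 - 2.8) / 3.0
X = 0.2 / 3.0
X = 0.0667


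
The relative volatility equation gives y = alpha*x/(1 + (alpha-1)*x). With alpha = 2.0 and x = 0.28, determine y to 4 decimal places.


y = alpha*x / (1 + (alpha-1)*x)
y = 2.0*0.28 / (1 + (2.0-1)*0.28)
y = 0.56 / (1 + 0.28)
y = 0.56 / 1.28
y = 0.4375


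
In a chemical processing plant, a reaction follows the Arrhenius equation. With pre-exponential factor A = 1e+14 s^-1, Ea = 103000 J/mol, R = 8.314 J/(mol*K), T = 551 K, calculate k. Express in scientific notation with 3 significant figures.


k = A * exp(-Ea/(R*T))
k = 1e+14 * exp(-103000 / (8.314 * 551))
k = 1e+14 * exp(-22.484105)
k = 1.72e+04


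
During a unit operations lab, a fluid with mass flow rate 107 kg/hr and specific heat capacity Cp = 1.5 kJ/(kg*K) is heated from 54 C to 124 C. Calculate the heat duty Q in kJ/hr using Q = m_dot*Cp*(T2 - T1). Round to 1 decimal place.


Q = m_dot * Cp * (T2 - T1)
Q = 107 * 1.5 * (124 - 54)
Q = 107 * 1.5 * 70
Q = 11235.0 kJ/hr


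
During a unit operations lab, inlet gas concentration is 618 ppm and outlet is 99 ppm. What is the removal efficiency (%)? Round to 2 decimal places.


Efficiency = (G_in - G_out) / G_in * 100%
Efficiency = (618 - 99) / 618 * 100
Efficiency = 519 / 618 * 100
Efficiency = 83.98%


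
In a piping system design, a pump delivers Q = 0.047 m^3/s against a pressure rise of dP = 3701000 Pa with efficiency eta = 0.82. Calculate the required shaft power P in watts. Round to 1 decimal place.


P = Q * dP / eta
P = 0.047 * 3701000 / 0.82
P = 173947.0 / 0.82
P = 212130.5 W


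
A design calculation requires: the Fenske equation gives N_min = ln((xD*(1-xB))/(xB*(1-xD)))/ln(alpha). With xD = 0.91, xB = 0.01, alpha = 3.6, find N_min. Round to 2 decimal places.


N_min = ln((xD*(1-xB))/(xB*(1-xD))) / ln(alpha)
Numerator inside ln: 0.9009 / 0.0009 = 1001.0
ln(1001.0) = 6.908755
ln(alpha) = ln(3.6) = 1.280934
N_min = 6.908755 / 1.280934 = 5.39


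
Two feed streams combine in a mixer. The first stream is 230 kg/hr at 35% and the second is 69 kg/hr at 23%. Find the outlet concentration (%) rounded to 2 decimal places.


Mass balance on solute: F1*x1 + F2*x2 = F3*x3
F3 = F1 + F2 = 230 + 69 = 299 kg/hr
x3 = (F1*x1 + F2*x2)/F3
x3 = (230*0.35 + 69*0.23) / 299
x3 = 32.23%


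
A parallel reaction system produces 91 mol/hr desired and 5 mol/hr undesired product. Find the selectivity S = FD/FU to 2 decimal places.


S = desired product rate / undesired product rate
S = 91 / 5
S = 18.20


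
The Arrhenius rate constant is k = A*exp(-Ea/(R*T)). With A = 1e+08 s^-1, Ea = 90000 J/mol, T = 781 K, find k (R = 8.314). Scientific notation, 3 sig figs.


k = A * exp(-Ea/(R*T))
k = 1e+08 * exp(-90000 / (8.314 * 781))
k = 1e+08 * exp(-13.860582)
k = 9.56e+01


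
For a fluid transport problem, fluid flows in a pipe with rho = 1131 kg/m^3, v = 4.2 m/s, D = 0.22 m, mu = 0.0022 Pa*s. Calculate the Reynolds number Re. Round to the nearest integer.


Re = rho * v * D / mu
Re = 1131 * 4.2 * 0.22 / 0.0022
Re = 1045.044 / 0.0022
Re = 475020


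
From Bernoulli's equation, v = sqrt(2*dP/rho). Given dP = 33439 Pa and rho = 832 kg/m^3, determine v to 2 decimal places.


v = sqrt(2*dP/rho)
v = sqrt(2*33439/832)
v = sqrt(80.382212)
v = 8.97 m/s


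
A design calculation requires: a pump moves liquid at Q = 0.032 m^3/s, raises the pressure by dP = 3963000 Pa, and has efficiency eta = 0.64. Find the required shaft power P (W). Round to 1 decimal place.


P = Q * dP / eta
P = 0.032 * 3963000 / 0.64
P = 126816.0 / 0.64
P = 198150.0 W


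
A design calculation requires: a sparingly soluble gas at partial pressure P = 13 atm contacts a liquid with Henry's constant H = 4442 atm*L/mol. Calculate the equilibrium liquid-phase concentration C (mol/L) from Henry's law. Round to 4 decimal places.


C = P / H
C = 13 / 4442
C = 0.0029 mol/L


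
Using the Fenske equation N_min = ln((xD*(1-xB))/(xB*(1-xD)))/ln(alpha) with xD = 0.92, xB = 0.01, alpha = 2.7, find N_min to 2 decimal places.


N_min = ln((xD*(1-xB))/(xB*(1-xD))) / ln(alpha)
Numerator inside ln: 0.9108 / 0.0008 = 1138.5
ln(1138.5) = 7.037467
ln(alpha) = ln(2.7) = 0.993252
N_min = 7.037467 / 0.993252 = 7.09


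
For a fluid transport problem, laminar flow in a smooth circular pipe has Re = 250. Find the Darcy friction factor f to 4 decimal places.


f = 64 / Re
f = 64 / 250
f = 0.2560


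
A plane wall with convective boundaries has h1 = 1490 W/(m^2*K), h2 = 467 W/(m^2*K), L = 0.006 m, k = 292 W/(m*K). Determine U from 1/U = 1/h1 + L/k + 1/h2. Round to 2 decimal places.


1/U = 1/h1 + L/k + 1/h2
1/U = 1/1490 + 0.006/292 + 1/467
1/U = 0.0006711409 + 2.05479e-05 + 0.0021413276
1/U = 0.0028330164
U = 352.98 W/(m^2*K)


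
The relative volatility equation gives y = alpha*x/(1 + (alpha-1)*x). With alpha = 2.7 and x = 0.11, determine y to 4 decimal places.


y = alpha*x / (1 + (alpha-1)*x)
y = 2.7*0.11 / (1 + (2.7-1)*0.11)
y = 0.297 / (1 + 0.187)
y = 0.297 / 1.187
y = 0.2502


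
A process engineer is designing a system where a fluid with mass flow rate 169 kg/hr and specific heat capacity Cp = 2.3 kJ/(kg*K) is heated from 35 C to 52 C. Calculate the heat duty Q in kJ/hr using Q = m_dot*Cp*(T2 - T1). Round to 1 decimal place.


Q = m_dot * Cp * (T2 - T1)
Q = 169 * 2.3 * (52 - 35)
Q = 169 * 2.3 * 17
Q = 6607.9 kJ/hr


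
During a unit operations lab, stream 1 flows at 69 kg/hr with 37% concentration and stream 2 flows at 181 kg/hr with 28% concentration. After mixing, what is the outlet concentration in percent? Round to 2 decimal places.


Mass balance on solute: F1*x1 + F2*x2 = F3*x3
F3 = F1 + F2 = 69 + 181 = 250 kg/hr
x3 = (F1*x1 + F2*x2)/F3
x3 = (69*0.37 + 181*0.28) / 250
x3 = 30.48%


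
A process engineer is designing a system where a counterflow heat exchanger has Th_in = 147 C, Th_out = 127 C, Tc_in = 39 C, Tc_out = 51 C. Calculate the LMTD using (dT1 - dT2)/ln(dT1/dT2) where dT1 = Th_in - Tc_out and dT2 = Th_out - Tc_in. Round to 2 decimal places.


dT1 = Th_in - Tc_out = 147 - 51 = 96
dT2 = Th_out - Tc_in = 127 - 39 = 88
LMTD = (dT1 - dT2) / ln(dT1/dT2)
LMTD = (96 - 88) / ln(96/88)
LMTD = 91.94 K


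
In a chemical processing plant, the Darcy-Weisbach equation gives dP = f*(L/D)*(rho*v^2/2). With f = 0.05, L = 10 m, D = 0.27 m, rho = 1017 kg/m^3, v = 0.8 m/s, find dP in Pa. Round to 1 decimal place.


dP = f * (L/D) * (rho*v^2/2)
dP = 0.05 * (10/0.27) * (1017*0.8^2/2)
L/D = 37.03703704
rho*v^2/2 = 1017*0.64/2 = 325.44
dP = 0.05 * 37.03703704 * 325.44
dP = 602.7 Pa


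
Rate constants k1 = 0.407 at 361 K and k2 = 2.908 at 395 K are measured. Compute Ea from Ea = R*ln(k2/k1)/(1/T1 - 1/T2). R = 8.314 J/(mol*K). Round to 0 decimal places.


Ea = R * ln(k2/k1) / (1/T1 - 1/T2)
ln(k2/k1) = ln(2.908/0.407) = 1.9664077
1/T1 - 1/T2 = 1/361 - 1/395 = 0.000238437533
Ea = 8.314 * 1.9664077 / 0.000238437533
Ea = 68566 J/mol


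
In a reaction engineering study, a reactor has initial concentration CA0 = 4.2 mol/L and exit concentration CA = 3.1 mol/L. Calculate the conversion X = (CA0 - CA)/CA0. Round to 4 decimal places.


X = (CA0 - CA) / CA0
X = (4.2 - 3.1) / 4.2
X = 1.1 / 4.2
X = 0.2619


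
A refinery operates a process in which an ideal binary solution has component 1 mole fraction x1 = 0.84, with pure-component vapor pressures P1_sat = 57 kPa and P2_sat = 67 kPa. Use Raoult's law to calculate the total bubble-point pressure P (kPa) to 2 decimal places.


P = x1*P1_sat + x2*P2_sat
x2 = 1 - x1 = 1 - 0.84 = 0.16
P = 0.84*57 + 0.16*67
P = 47.88 + 10.72
P = 58.60 kPa


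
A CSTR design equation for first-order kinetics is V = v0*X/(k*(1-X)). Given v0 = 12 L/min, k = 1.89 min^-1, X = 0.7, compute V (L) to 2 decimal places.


V = v0 * X / (k * (1 - X))
V = 12 * 0.7 / (1.89 * (1 - 0.7))
V = 8.4 / (1.89 * 0.3)
V = 8.4 / 0.567
V = 14.81 L


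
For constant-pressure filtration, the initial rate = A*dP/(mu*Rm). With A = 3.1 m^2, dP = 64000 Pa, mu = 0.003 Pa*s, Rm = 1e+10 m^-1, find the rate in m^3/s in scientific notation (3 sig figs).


rate = A * dP / (mu * Rm)
rate = 3.1 * 64000 / (0.003 * 1e+10)
rate = 198400.0 / 3.000e+07
rate = 6.61e-03 m^3/s


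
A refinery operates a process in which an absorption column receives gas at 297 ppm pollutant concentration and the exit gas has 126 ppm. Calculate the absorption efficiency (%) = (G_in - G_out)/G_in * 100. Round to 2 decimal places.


Efficiency = (G_in - G_out) / G_in * 100%
Efficiency = (297 - 126) / 297 * 100
Efficiency = 171 / 297 * 100
Efficiency = 57.58%


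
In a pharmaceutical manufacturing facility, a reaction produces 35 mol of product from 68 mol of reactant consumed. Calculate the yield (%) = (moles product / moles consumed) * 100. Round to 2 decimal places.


Yield = (moles product / moles consumed) * 100%
Yield = (35 / 68) * 100
Yield = 0.5147 * 100
Yield = 51.47%


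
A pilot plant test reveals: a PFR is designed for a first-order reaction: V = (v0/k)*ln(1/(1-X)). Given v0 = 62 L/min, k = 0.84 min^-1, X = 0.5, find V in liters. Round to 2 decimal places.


V = (v0/k) * ln(1/(1-X))
V = (62/0.84) * ln(1/(1-0.5))
V = 73.809524 * ln(2.0)
V = 73.809524 * 0.693147
V = 51.16 L


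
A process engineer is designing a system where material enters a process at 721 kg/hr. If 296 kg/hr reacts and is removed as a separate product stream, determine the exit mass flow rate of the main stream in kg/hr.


Steady-state mass balance on the main outlet: F_out = F_in - F_removed
F_out = 721 - 296
F_out = 425 kg/hr


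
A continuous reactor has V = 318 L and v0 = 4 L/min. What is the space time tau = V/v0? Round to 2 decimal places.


tau = V / v0
tau = 318 / 4
tau = 79.50 min


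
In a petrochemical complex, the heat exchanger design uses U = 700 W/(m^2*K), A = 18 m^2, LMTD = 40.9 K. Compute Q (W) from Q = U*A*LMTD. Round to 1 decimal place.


Q = U * A * LMTD
Q = 700 * 18 * 40.9
Q = 515340.0 W


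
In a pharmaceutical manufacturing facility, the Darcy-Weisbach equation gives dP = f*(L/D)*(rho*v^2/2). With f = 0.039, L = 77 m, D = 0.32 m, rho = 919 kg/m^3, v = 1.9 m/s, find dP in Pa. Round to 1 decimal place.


dP = f * (L/D) * (rho*v^2/2)
dP = 0.039 * (77/0.32) * (919*1.9^2/2)
L/D = 240.625
rho*v^2/2 = 919*3.61/2 = 1658.795
dP = 0.039 * 240.625 * 1658.795
dP = 15566.8 Pa


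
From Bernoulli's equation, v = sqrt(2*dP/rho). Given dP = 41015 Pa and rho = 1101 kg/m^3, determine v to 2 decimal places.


v = sqrt(2*dP/rho)
v = sqrt(2*41015/1101)
v = sqrt(74.504995)
v = 8.63 m/s


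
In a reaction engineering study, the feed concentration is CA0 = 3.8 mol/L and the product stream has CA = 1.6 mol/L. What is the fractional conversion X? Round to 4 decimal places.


X = (CA0 - CA) / CA0
X = (3.8 - 1.6) / 3.8
X = 2.2 / 3.8
X = 0.5789


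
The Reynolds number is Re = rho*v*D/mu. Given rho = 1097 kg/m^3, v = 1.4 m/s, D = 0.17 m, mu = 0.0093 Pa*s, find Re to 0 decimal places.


Re = rho * v * D / mu
Re = 1097 * 1.4 * 0.17 / 0.0093
Re = 261.086 / 0.0093
Re = 28074


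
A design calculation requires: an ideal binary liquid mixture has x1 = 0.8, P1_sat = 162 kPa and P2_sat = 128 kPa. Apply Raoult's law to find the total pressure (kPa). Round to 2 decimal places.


P = x1*P1_sat + x2*P2_sat
x2 = 1 - x1 = 1 - 0.8 = 0.2
P = 0.8*162 + 0.2*128
P = 129.6 + 25.6
P = 155.20 kPa


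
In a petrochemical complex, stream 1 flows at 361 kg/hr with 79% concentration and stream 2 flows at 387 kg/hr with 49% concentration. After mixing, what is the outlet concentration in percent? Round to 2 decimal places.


Mass balance on solute: F1*x1 + F2*x2 = F3*x3
F3 = F1 + F2 = 361 + 387 = 748 kg/hr
x3 = (F1*x1 + F2*x2)/F3
x3 = (361*0.79 + 387*0.49) / 748
x3 = 63.48%


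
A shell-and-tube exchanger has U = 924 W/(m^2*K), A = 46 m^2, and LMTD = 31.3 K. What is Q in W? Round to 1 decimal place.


Q = U * A * LMTD
Q = 924 * 46 * 31.3
Q = 1330375.2 W


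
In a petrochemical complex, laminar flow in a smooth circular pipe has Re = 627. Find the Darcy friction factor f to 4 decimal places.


f = 64 / Re
f = 64 / 627
f = 0.1021


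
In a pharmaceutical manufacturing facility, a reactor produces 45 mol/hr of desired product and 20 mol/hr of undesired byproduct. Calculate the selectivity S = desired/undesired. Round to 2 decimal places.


S = desired product rate / undesired product rate
S = 45 / 20
S = 2.25


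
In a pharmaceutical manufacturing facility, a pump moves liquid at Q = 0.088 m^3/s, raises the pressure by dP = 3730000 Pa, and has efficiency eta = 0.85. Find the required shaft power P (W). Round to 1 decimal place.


P = Q * dP / eta
P = 0.088 * 3730000 / 0.85
P = 328240.0 / 0.85
P = 386164.7 W


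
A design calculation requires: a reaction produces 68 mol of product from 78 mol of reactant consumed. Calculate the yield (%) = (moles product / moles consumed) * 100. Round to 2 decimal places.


Yield = (moles product / moles consumed) * 100%
Yield = (68 / 78) * 100
Yield = 0.8718 * 100
Yield = 87.18%


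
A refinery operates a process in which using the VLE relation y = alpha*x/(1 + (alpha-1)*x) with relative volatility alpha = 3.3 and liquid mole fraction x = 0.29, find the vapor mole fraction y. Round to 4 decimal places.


y = alpha*x / (1 + (alpha-1)*x)
y = 3.3*0.29 / (1 + (3.3-1)*0.29)
y = 0.957 / (1 + 0.667)
y = 0.957 / 1.667
y = 0.5741


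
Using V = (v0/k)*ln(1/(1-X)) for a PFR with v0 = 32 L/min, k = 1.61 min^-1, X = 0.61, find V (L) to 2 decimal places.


V = (v0/k) * ln(1/(1-X))
V = (32/1.61) * ln(1/(1-0.61))
V = 19.875776 * ln(2.564103)
V = 19.875776 * 0.941609
V = 18.72 L


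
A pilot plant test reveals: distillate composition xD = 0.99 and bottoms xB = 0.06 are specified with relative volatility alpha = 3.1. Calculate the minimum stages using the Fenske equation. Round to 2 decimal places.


N_min = ln((xD*(1-xB))/(xB*(1-xD))) / ln(alpha)
Numerator inside ln: 0.9306 / 0.0006 = 1551.0
ln(1551.0) = 7.346655
ln(alpha) = ln(3.1) = 1.131402
N_min = 7.346655 / 1.131402 = 6.49


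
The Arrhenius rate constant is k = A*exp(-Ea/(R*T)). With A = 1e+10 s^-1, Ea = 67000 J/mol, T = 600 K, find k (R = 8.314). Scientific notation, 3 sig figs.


k = A * exp(-Ea/(R*T))
k = 1e+10 * exp(-67000 / (8.314 * 600))
k = 1e+10 * exp(-13.43116)
k = 1.47e+04


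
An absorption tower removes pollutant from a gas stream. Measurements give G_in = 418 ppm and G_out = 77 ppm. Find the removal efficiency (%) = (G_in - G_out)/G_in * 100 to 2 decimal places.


Efficiency = (G_in - G_out) / G_in * 100%
Efficiency = (418 - 77) / 418 * 100
Efficiency = 341 / 418 * 100
Efficiency = 81.58%


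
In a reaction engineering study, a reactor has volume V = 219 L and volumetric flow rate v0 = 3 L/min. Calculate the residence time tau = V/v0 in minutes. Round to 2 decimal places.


tau = V / v0
tau = 219 / 3
tau = 73.00 min


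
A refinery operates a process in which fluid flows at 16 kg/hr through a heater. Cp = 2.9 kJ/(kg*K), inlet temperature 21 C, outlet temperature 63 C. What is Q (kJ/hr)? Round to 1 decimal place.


Q = m_dot * Cp * (T2 - T1)
Q = 16 * 2.9 * (63 - 21)
Q = 16 * 2.9 * 42
Q = 1948.8 kJ/hr


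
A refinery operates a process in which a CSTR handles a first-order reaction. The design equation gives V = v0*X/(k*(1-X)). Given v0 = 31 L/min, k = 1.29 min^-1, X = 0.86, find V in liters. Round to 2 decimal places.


V = v0 * X / (k * (1 - X))
V = 31 * 0.86 / (1.29 * (1 - 0.86))
V = 26.66 / (1.29 * 0.14)
V = 26.66 / 0.1806
V = 147.62 L


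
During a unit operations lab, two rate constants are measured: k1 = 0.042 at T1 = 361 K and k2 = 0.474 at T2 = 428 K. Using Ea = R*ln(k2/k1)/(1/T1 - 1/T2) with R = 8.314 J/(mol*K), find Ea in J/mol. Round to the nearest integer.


Ea = R * ln(k2/k1) / (1/T1 - 1/T2)
ln(k2/k1) = ln(0.474/0.042) = 2.4235377
1/T1 - 1/T2 = 1/361 - 1/428 = 0.000433634504
Ea = 8.314 * 2.4235377 / 0.000433634504
Ea = 46466 J/mol


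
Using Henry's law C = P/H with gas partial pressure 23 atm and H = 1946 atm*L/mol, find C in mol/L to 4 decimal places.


C = P / H
C = 23 / 1946
C = 0.0118 mol/L


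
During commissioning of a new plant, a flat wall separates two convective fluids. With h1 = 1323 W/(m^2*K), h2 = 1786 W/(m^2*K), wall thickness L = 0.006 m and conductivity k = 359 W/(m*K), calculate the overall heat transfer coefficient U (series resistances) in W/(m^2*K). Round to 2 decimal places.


1/U = 1/h1 + L/k + 1/h2
1/U = 1/1323 + 0.006/359 + 1/1786
1/U = 0.0007558579 + 1.67131e-05 + 0.0005599104
1/U = 0.0013324814
U = 750.48 W/(m^2*K)


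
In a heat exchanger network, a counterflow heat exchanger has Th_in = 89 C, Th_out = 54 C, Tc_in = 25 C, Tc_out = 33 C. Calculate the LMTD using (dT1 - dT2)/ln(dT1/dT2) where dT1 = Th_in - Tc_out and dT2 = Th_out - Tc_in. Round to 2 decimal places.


dT1 = Th_in - Tc_out = 89 - 33 = 56
dT2 = Th_out - Tc_in = 54 - 25 = 29
LMTD = (dT1 - dT2) / ln(dT1/dT2)
LMTD = (56 - 29) / ln(56/29)
LMTD = 41.03 K


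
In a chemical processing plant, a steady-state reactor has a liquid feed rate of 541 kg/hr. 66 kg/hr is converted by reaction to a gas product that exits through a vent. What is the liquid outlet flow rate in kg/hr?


Steady-state mass balance on the main outlet: F_out = F_in - F_removed
F_out = 541 - 66
F_out = 475 kg/hr


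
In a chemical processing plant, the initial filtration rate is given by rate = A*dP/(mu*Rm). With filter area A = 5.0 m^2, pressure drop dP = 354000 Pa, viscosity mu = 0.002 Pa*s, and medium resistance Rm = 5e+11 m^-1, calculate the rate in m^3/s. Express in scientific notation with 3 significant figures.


rate = A * dP / (mu * Rm)
rate = 5.0 * 354000 / (0.002 * 5e+11)
rate = 1770000.0 / 1.000e+09
rate = 1.77e-03 m^3/s


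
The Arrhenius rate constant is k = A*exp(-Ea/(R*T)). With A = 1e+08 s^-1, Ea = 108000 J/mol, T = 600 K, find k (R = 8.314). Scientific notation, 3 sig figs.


k = A * exp(-Ea/(R*T))
k = 1e+08 * exp(-108000 / (8.314 * 600))
k = 1e+08 * exp(-21.650229)
k = 3.96e-02


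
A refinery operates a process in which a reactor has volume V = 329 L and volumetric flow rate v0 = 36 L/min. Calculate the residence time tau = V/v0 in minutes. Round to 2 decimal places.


tau = V / v0
tau = 329 / 36
tau = 9.14 min


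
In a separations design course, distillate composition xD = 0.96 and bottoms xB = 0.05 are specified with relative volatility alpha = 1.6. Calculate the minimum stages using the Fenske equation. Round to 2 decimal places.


N_min = ln((xD*(1-xB))/(xB*(1-xD))) / ln(alpha)
Numerator inside ln: 0.912 / 0.002 = 456.0
ln(456.0) = 6.122493
ln(alpha) = ln(1.6) = 0.470004
N_min = 6.122493 / 0.470004 = 13.03


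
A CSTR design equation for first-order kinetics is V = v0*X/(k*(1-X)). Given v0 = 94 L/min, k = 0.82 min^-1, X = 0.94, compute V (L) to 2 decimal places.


V = v0 * X / (k * (1 - X))
V = 94 * 0.94 / (0.82 * (1 - 0.94))
V = 88.36 / (0.82 * 0.06)
V = 88.36 / 0.0492
V = 1795.93 L


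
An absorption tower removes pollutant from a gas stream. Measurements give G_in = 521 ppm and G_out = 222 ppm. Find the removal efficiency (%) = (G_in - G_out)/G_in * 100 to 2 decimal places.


Efficiency = (G_in - G_out) / G_in * 100%
Efficiency = (521 - 222) / 521 * 100
Efficiency = 299 / 521 * 100
Efficiency = 57.39%


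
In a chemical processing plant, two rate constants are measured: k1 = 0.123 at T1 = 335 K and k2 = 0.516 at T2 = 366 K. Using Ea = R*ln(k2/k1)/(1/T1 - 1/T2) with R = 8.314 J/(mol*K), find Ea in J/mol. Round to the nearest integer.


Ea = R * ln(k2/k1) / (1/T1 - 1/T2)
ln(k2/k1) = ln(0.516/0.123) = 1.4339224
1/T1 - 1/T2 = 1/335 - 1/366 = 0.00025283419
Ea = 8.314 * 1.4339224 / 0.00025283419
Ea = 47152 J/mol


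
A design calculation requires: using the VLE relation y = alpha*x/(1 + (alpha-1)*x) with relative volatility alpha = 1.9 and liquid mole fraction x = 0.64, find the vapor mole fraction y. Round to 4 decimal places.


y = alpha*x / (1 + (alpha-1)*x)
y = 1.9*0.64 / (1 + (1.9-1)*0.64)
y = 1.216 / (1 + 0.576)
y = 1.216 / 1.576
y = 0.7716


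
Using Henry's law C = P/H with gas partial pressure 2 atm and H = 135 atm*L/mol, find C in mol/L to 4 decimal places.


C = P / H
C = 2 / 135
C = 0.0148 mol/L


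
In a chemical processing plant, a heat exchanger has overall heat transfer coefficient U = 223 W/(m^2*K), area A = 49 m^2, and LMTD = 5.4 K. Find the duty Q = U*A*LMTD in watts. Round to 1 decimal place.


Q = U * A * LMTD
Q = 223 * 49 * 5.4
Q = 59005.8 W


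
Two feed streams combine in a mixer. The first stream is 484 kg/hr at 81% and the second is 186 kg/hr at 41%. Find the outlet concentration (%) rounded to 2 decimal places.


Mass balance on solute: F1*x1 + F2*x2 = F3*x3
F3 = F1 + F2 = 484 + 186 = 670 kg/hr
x3 = (F1*x1 + F2*x2)/F3
x3 = (484*0.81 + 186*0.41) / 670
x3 = 69.90%


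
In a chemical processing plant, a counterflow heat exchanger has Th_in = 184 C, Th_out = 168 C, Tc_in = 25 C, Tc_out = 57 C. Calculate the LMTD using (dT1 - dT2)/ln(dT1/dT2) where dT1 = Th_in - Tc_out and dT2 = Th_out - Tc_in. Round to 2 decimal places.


dT1 = Th_in - Tc_out = 184 - 57 = 127
dT2 = Th_out - Tc_in = 168 - 25 = 143
LMTD = (dT1 - dT2) / ln(dT1/dT2)
LMTD = (127 - 143) / ln(127/143)
LMTD = 134.84 K


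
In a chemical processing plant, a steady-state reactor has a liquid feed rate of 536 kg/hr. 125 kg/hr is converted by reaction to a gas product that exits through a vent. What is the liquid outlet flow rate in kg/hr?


Steady-state mass balance on the main outlet: F_out = F_in - F_removed
F_out = 536 - 125
F_out = 411 kg/hr


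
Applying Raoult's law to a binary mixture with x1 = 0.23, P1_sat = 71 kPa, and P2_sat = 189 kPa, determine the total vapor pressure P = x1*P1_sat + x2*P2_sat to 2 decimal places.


P = x1*P1_sat + x2*P2_sat
x2 = 1 - x1 = 1 - 0.23 = 0.77
P = 0.23*71 + 0.77*189
P = 16.33 + 145.53
P = 161.86 kPa


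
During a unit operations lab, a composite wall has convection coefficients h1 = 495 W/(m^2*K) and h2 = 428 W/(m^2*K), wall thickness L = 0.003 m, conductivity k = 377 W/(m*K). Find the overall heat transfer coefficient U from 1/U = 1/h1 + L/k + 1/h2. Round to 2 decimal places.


1/U = 1/h1 + L/k + 1/h2
1/U = 1/495 + 0.003/377 + 1/428
1/U = 0.002020202 + 7.9576e-06 + 0.0023364486
1/U = 0.0043646082
U = 229.12 W/(m^2*K)


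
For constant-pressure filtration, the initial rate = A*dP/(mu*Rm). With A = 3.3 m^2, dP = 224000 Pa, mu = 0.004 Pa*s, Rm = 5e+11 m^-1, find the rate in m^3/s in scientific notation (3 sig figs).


rate = A * dP / (mu * Rm)
rate = 3.3 * 224000 / (0.004 * 5e+11)
rate = 739200.0 / 2.000e+09
rate = 3.70e-04 m^3/s


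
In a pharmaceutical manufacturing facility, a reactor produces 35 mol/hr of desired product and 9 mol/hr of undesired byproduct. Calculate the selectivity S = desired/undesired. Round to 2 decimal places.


S = desired product rate / undesired product rate
S = 35 / 9
S = 3.89


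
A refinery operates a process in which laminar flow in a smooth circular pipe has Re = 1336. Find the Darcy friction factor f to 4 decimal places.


f = 64 / Re
f = 64 / 1336
f = 0.0479


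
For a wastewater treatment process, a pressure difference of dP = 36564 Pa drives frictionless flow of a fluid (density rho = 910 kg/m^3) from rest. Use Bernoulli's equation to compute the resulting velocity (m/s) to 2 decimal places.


v = sqrt(2*dP/rho)
v = sqrt(2*36564/910)
v = sqrt(80.36044)
v = 8.96 m/s


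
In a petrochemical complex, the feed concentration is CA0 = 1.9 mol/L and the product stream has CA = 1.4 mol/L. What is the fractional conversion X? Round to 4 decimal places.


X = (CA0 - CA) / CA0
X = (1.9 - 1.4) / 1.9
X = 0.5 / 1.9
X = 0.2632


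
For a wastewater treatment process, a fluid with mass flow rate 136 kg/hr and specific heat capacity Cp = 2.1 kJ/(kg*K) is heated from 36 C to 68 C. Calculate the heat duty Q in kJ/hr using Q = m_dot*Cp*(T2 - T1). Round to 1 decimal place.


Q = m_dot * Cp * (T2 - T1)
Q = 136 * 2.1 * (68 - 36)
Q = 136 * 2.1 * 32
Q = 9139.2 kJ/hr


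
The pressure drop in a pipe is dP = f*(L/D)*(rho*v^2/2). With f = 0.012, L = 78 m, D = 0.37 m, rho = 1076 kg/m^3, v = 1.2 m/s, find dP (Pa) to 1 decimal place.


dP = f * (L/D) * (rho*v^2/2)
dP = 0.012 * (78/0.37) * (1076*1.2^2/2)
L/D = 210.81081081
rho*v^2/2 = 1076*1.44/2 = 774.72
dP = 0.012 * 210.81081081 * 774.72
dP = 1959.8 Pa


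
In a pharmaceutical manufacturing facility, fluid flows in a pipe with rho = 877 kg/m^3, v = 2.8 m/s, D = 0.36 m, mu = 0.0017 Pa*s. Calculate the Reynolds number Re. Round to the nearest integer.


Re = rho * v * D / mu
Re = 877 * 2.8 * 0.36 / 0.0017
Re = 884.016 / 0.0017
Re = 520009


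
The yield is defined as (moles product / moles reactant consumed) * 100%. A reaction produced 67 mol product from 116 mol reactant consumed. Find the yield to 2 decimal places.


Yield = (moles product / moles consumed) * 100%
Yield = (67 / 116) * 100
Yield = 0.5776 * 100
Yield = 57.76%


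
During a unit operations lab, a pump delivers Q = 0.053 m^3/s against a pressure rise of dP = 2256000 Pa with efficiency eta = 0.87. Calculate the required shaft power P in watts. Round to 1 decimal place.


P = Q * dP / eta
P = 0.053 * 2256000 / 0.87
P = 119568.0 / 0.87
P = 137434.5 W


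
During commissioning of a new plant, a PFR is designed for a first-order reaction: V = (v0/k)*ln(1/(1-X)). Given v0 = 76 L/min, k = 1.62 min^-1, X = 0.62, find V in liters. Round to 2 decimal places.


V = (v0/k) * ln(1/(1-X))
V = (76/1.62) * ln(1/(1-0.62))
V = 46.91358 * ln(2.631579)
V = 46.91358 * 0.967584
V = 45.39 L


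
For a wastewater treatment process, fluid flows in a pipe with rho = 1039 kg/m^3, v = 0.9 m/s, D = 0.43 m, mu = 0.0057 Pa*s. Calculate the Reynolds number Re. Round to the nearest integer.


Re = rho * v * D / mu
Re = 1039 * 0.9 * 0.43 / 0.0057
Re = 402.093 / 0.0057
Re = 70543


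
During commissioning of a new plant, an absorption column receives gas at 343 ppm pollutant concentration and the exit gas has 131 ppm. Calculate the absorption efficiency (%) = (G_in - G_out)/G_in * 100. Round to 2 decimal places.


Efficiency = (G_in - G_out) / G_in * 100%
Efficiency = (343 - 131) / 343 * 100
Efficiency = 212 / 343 * 100
Efficiency = 61.81%


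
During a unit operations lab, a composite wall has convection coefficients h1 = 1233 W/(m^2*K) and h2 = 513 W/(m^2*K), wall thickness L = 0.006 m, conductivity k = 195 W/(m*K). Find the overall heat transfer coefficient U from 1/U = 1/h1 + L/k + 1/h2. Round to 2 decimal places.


1/U = 1/h1 + L/k + 1/h2
1/U = 1/1233 + 0.006/195 + 1/513
1/U = 0.00081103 + 3.07692e-05 + 0.0019493177
1/U = 0.0027911169
U = 358.28 W/(m^2*K)


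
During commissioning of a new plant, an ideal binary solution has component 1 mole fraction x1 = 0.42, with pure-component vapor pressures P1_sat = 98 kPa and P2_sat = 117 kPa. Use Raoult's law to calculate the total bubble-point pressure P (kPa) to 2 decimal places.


P = x1*P1_sat + x2*P2_sat
x2 = 1 - x1 = 1 - 0.42 = 0.58
P = 0.42*98 + 0.58*117
P = 41.16 + 67.86
P = 109.02 kPa


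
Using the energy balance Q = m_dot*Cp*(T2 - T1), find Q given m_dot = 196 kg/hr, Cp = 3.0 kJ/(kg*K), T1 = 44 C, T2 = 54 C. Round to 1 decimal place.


Q = m_dot * Cp * (T2 - T1)
Q = 196 * 3.0 * (54 - 44)
Q = 196 * 3.0 * 10
Q = 5880.0 kJ/hr


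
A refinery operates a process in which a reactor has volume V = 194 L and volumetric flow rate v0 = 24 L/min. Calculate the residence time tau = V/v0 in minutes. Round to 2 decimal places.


tau = V / v0
tau = 194 / 24
tau = 8.08 min
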